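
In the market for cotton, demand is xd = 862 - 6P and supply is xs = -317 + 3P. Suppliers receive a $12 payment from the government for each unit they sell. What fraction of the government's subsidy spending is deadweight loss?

DWL / government spending = 0.12

Pre-subsidy: 862 - 6P = -317 + 3P gives P* = 131, x* = 76.
With the subsidy, sellers receive Ps = Pb + 12 for each unit, where Pb is the price buyers pay.
Supply in terms of Pb becomes xs = -317 + 3(Pb + 12) = -281 + 3Pb. Setting this equal to demand: 862 - 6Pb = -281 + 3Pb, so Pb = 127.
Sellers receive Ps = 127 + 12 = 139; x' = 862 − 6·127 = 100.
ΔCS = ½(76 + 100)(131 − 127) = 352; ΔPS = ½(76 + 100)(139 − 131) = 704.
Government spending = 12 × 100 = 1200.
DWL = ½ × 12 × (100 − 76) = 144; fraction = 144 / 1200 = 0.12.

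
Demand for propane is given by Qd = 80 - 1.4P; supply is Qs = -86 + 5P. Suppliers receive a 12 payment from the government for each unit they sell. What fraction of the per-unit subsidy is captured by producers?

Pre-subsidy: 80 - 1.4P = -86 + 5P gives P* = 25.9375, Q* = 43.6875.
With the subsidy, sellers receive Ps = Pb + 12 for each unit, where Pb is the price buyers pay.
Supply in terms of Pb becomes Qs = -86 + 5(Pb + 12) = -26 + 5Pb. Setting this equal to demand: 80 - 1.4Pb = -26 + 5Pb, so Pb = 16.5625.
Sellers receive Ps = 16.5625 + 12 = 28.5625; Q' = 80 − 1.4·16.5625 = 56.8125.
Buyers' price falls by P* − Pb = 25.9375 − 16.5625 = 9.375; sellers' price rises by Ps − P* = 28.5625 − 25.9375 = 2.625.
So producers capture 2.625/12 = 0.21875 of each unit of subsidy.

Producer share = 0.21875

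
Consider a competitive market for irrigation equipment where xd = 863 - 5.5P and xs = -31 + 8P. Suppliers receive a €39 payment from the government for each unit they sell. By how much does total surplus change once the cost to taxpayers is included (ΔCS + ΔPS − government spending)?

Net change in total surplus = -7436/3

Pre-subsidy: 863 - 5.5P = -31 + 8P gives P* = 596/9, x* = 4489/9.
With the subsidy, sellers receive Ps = Pb + 39 for each unit, where Pb is the price buyers pay.
Supply in terms of Pb becomes xs = -31 + 8(Pb + 39) = 281 + 8Pb. Setting this equal to demand: 863 - 5.5Pb = 281 + 8Pb, so Pb = 388/9.
Sellers receive Ps = 388/9 + 39 = 739/9; x' = 863 − 5.5·(388/9) = 5633/9.
ΔCS = ½(4489/9 + 5633/9)(596/9 − 388/9) = 350896/27; ΔPS = ½(4489/9 + 5633/9)(739/9 − 596/9) = 241241/27.
Government spending = 39 × 5633/9 = 73229/3.
Net change = 350896/27 + 241241/27 − 73229/3 = -7436/3. The loss equals the DWL triangle ½·39·1144/9.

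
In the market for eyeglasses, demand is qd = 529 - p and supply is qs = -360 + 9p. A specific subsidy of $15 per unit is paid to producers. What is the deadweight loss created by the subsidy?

Pre-subsidy: 529 - p = -360 + 9p gives p* = 88.9, q* = 440.1.
With the subsidy, sellers receive ps = pb + 15 for each unit, where pb is the price buyers pay.
Supply in terms of pb becomes qs = -360 + 9(pb + 15) = -225 + 9pb. Setting this equal to demand: 529 - pb = -225 + 9pb, so pb = 75.4.
Sellers receive ps = 75.4 + 15 = 90.4; q' = 529 − 1·75.4 = 453.6.
The subsidy expands output by 453.6 − 440.1 = 13.5 past the efficient level; on those units the gap between marginal cost and willingness to pay runs from 0 up to 15.
DWL = ½ × 15 × 13.5 = 101.25.

Deadweight loss = $101.25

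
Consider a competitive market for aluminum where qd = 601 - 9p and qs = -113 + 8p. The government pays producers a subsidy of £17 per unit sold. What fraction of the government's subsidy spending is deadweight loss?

Pre-subsidy: 601 - 9p = -113 + 8p gives p* = 42, q* = 223.
With the subsidy, sellers receive ps = pb + 17 for each unit, where pb is the price buyers pay.
Supply in terms of pb becomes qs = -113 + 8(pb + 17) = 23 + 8pb. Setting this equal to demand: 601 - 9pb = 23 + 8pb, so pb = 34.
Sellers receive ps = 34 + 17 = 51; q' = 601 − 9·34 = 295.
ΔCS = ½(223 + 295)(42 − 34) = 2072; ΔPS = ½(223 + 295)(51 − 42) = 2331.
Government spending = 17 × 295 = 5015.
DWL = ½ × 17 × (295 − 223) = 612; fraction = 612 / 5015 = 36/295.

DWL / government spending = 36/295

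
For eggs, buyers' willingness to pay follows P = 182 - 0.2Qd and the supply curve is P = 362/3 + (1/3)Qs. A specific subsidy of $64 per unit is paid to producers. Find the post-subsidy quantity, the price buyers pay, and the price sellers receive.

Pre-subsidy: 182 - 0.2Q = 362/3 + (1/3)Q gives Q* = 115 and P* = 159.
With the subsidy, sellers receive Ps = Pb + 64 for each unit, where Pb is the price buyers pay.
On the curves, Pb = 182 - 0.2Q and Ps = 362/3 + (1/3)Q; the wedge Ps − Pb = 64 gives 362/3 + (1/3)Q − (182 - 0.2Q) = 64, so Q' = 235.
Then Pb = 182 − 0.2·235 = 135 and Ps = 362/3 + (1/3)·235 = 199.

Q' = 235; buyers pay $135; sellers receive $199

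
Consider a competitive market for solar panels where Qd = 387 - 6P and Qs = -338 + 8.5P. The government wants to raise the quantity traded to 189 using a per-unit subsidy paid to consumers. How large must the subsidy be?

At Q = 189, invert demand for the buyer price: Pb = (387 − 189)/6 = 33; invert supply for the seller price: Ps = (189 − (-338))/8.5 = 62.
The subsidy must fill the gap: s = Ps − Pb = 62 − 33 = 29.

Required subsidy s = 29 per unit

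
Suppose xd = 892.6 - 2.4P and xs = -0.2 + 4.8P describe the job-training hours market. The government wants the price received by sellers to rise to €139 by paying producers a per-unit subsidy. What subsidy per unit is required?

At a seller price of 139, quantity supplied is -0.2 + 4.8·139 = 667.
Buyers absorb 667 only when they pay Pb with 892.6 − 2.4·Pb = 667, i.e. Pb = 94.
s = Ps − Pb = 139 − 94 = 45.

Required subsidy s = €45 per unit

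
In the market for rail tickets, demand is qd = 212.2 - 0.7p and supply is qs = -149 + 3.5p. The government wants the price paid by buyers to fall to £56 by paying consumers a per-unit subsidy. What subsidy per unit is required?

Required subsidy s = £36 per unit

At a buyer price of 56, quantity demanded is 212.2 − 0.7·56 = 173.
Sellers supply 173 only when they receive ps with -149 + 3.5·ps = 173, i.e. ps = 92.
s = ps − pb = 92 − 56 = 36.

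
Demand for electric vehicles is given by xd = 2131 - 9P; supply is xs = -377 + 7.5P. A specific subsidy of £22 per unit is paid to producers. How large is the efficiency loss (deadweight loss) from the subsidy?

Deadweight loss = £990

Pre-subsidy: 2131 - 9P = -377 + 7.5P gives P* = 152, x* = 763.
With the subsidy, sellers receive Ps = Pb + 22 for each unit, where Pb is the price buyers pay.
Supply in terms of Pb becomes xs = -377 + 7.5(Pb + 22) = -212 + 7.5Pb. Setting this equal to demand: 2131 - 9Pb = -212 + 7.5Pb, so Pb = 142.
Sellers receive Ps = 142 + 22 = 164; x' = 2131 − 9·142 = 853.
The subsidy expands output by 853 − 763 = 90 past the efficient level; on those units the gap between marginal cost and willingness to pay runs from 0 up to 22.
DWL = ½ × 22 × 90 = 990.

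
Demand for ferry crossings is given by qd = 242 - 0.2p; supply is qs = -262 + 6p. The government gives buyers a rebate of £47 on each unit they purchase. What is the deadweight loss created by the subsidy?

Deadweight loss = 6627/31

Pre-subsidy: 242 - 0.2p = -262 + 6p gives p* = 2520/31, q* = 6998/31.
With the rebate, buyers effectively pay pb = ps − 47, where ps is the price sellers receive.
Demand in terms of ps becomes qd = 242 − 0.2(ps − 47) = 251.4 - 0.2ps. Setting this equal to supply: 251.4 - 0.2ps = -262 + 6ps, so ps = 2567/31.
Buyers pay pb = 2567/31 − 47 = 1110/31; q' = -262 + 6·(2567/31) = 7280/31.
The subsidy expands output by 7280/31 − 6998/31 = 282/31 past the efficient level; on those units the gap between marginal cost and willingness to pay runs from 0 up to 47.
DWL = ½ × 47 × 282/31 = 6627/31.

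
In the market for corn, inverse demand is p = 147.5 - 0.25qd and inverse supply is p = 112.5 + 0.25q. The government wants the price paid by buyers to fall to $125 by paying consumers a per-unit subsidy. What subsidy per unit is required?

Required subsidy s = $10 per unit

At a buyer price of 125, quantity demanded is 590 − 4·125 = 90.
Sellers supply 90 only when they receive ps = 112.5 + 0.25·90 = 135.
s = ps − pb = 135 − 125 = 10.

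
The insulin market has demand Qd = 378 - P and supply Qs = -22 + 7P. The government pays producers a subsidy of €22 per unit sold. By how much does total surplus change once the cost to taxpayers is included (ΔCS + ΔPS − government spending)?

Net change in total surplus = -€211.75

Pre-subsidy: 378 - P = -22 + 7P gives P* = 50, Q* = 328.
With the subsidy, sellers receive Ps = Pb + 22 for each unit, where Pb is the price buyers pay.
Supply in terms of Pb becomes Qs = -22 + 7(Pb + 22) = 132 + 7Pb. Setting this equal to demand: 378 - Pb = 132 + 7Pb, so Pb = 30.75.
Sellers receive Ps = 30.75 + 22 = 52.75; Q' = 378 − 1·30.75 = 347.25.
ΔCS = ½(328 + 347.25)(50 − 30.75) = 6499.28125; ΔPS = ½(328 + 347.25)(52.75 − 50) = 928.46875.
Government spending = 22 × 347.25 = 7639.5.
Net change = 6499.28125 + 928.46875 − 7639.5 = -211.75. The loss equals the DWL triangle ½·22·19.25.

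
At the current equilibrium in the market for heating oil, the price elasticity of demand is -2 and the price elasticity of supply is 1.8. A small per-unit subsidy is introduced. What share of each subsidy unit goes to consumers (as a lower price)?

For a small subsidy around the equilibrium, the benefit split depends on the relative slopes, which at a point are proportional to the elasticities.
Buyer share = εs/(εs + |εd|) = 1.8/(1.8 + 2) = 9/19; seller share = |εd|/(εs + |εd|) = 10/19.

Consumer share = 9/19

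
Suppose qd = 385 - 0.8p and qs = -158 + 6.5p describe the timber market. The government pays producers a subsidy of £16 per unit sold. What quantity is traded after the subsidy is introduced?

Pre-subsidy: 385 - 0.8p = -158 + 6.5p gives p* = 5430/73, q* = 23761/73.
With the subsidy, sellers receive ps = pb + 16 for each unit, where pb is the price buyers pay.
Supply in terms of pb becomes qs = -158 + 6.5(pb + 16) = -54 + 6.5pb. Setting this equal to demand: 385 - 0.8pb = -54 + 6.5pb, so pb = 4390/73.
Sellers receive ps = 4390/73 + 16 = 5558/73; q' = 385 − 0.8·(4390/73) = 24593/73.

q' = 24593/73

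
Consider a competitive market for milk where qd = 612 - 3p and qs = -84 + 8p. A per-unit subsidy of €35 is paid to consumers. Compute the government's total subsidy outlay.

Pre-subsidy: 612 - 3p = -84 + 8p gives p* = 696/11, q* = 4644/11.
With the rebate, buyers effectively pay pb = ps − 35, where ps is the price sellers receive.
Demand in terms of ps becomes qd = 612 − 3(ps − 35) = 717 - 3ps. Setting this equal to supply: 717 - 3ps = -84 + 8ps, so ps = 801/11.
Buyers pay pb = 801/11 − 35 = 416/11; q' = -84 + 8·(801/11) = 5484/11.
Government outlay = subsidy × quantity = 35 × 5484/11 = 191940/11.

Government cost = 191940/11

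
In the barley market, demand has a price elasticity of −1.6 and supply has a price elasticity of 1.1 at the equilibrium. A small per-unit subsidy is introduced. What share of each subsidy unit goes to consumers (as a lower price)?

For a small subsidy around the equilibrium, the benefit split depends on the relative slopes, which at a point are proportional to the elasticities.
Buyer share = εs/(εs + |εd|) = 1.1/(1.1 + 1.6) = 11/27; seller share = |εd|/(εs + |εd|) = 16/27.

Consumer share = 11/27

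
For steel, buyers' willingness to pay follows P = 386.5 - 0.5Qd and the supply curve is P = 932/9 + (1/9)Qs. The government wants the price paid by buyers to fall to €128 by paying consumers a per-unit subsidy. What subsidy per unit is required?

Required subsidy s = €33 per unit

At a buyer price of 128, quantity demanded is 773 − 2·128 = 517.
Sellers supply 517 only when they receive Ps = 932/9 + (1/9)·517 = 161.
s = Ps − Pb = 161 − 128 = 33.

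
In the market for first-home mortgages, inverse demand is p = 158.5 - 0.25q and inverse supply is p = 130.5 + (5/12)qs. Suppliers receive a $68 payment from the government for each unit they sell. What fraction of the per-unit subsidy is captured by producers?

Producer share = 0.625

Pre-subsidy: 158.5 - 0.25q = 130.5 + (5/12)q gives q* = 42 and p* = 148.
With the subsidy, sellers receive ps = pb + 68 for each unit, where pb is the price buyers pay.
On the curves, pb = 158.5 - 0.25q and ps = 130.5 + (5/12)q; the wedge ps − pb = 68 gives 130.5 + (5/12)q − (158.5 - 0.25q) = 68, so q' = 144.
Then pb = 158.5 − 0.25·144 = 122.5 and ps = 130.5 + (5/12)·144 = 190.5.
Buyers' price falls by p* − pb = 148 − 122.5 = 25.5; sellers' price rises by ps − p* = 190.5 − 148 = 42.5.
So producers capture 42.5/68 = 0.625 of each unit of subsidy.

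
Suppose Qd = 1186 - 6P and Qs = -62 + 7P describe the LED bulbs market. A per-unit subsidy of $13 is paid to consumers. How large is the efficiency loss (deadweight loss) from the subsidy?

Pre-subsidy: 1186 - 6P = -62 + 7P gives P* = 96, Q* = 610.
With the rebate, buyers effectively pay Pb = Ps − 13, where Ps is the price sellers receive.
Demand in terms of Ps becomes Qd = 1186 − 6(Ps − 13) = 1264 - 6Ps. Setting this equal to supply: 1264 - 6Ps = -62 + 7Ps, so Ps = 102.
Buyers pay Pb = 102 − 13 = 89; Q' = -62 + 7·102 = 652.
The subsidy expands output by 652 − 610 = 42 past the efficient level; on those units the gap between marginal cost and willingness to pay runs from 0 up to 13.
DWL = ½ × 13 × 42 = 273.

Deadweight loss = $273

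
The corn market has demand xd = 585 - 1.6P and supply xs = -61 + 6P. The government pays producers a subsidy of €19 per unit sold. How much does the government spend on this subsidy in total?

Pre-subsidy: 585 - 1.6P = -61 + 6P gives P* = 85, x* = 449.
With the subsidy, sellers receive Ps = Pb + 19 for each unit, where Pb is the price buyers pay.
Supply in terms of Pb becomes xs = -61 + 6(Pb + 19) = 53 + 6Pb. Setting this equal to demand: 585 - 1.6Pb = 53 + 6Pb, so Pb = 70.
Sellers receive Ps = 70 + 19 = 89; x' = 585 − 1.6·70 = 473.
Government outlay = subsidy × quantity = 19 × 473 = 8987.

Government cost = €8987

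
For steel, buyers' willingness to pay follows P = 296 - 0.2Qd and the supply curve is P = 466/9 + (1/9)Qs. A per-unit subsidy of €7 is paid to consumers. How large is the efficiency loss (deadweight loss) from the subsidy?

Pre-subsidy: 296 - 0.2Q = 466/9 + (1/9)Q gives Q* = 785 and P* = 139.
With the rebate, buyers effectively pay Pb = Ps − 7, where Ps is the price sellers receive.
On the curves, Pb = 296 - 0.2Q and Ps = 466/9 + (1/9)Q; the wedge Ps − Pb = 7 gives 466/9 + (1/9)Q − (296 - 0.2Q) = 7, so Q' = 807.5.
Then Pb = 296 − 0.2·807.5 = 134.5 and Ps = 466/9 + (1/9)·807.5 = 141.5.
The subsidy expands output by 807.5 − 785 = 22.5 past the efficient level; on those units the gap between marginal cost and willingness to pay runs from 0 up to 7.
DWL = ½ × 7 × 22.5 = 78.75.

Deadweight loss = €78.75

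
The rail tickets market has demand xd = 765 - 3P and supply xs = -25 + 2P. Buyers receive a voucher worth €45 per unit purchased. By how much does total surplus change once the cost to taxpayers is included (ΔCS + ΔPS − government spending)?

Pre-subsidy: 765 - 3P = -25 + 2P gives P* = 158, x* = 291.
With the rebate, buyers effectively pay Pb = Ps − 45, where Ps is the price sellers receive.
Demand in terms of Ps becomes xd = 765 − 3(Ps − 45) = 900 - 3Ps. Setting this equal to supply: 900 - 3Ps = -25 + 2Ps, so Ps = 185.
Buyers pay Pb = 185 − 45 = 140; x' = -25 + 2·185 = 345.
ΔCS = ½(291 + 345)(158 − 140) = 5724; ΔPS = ½(291 + 345)(185 − 158) = 8586.
Government spending = 45 × 345 = 15525.
Net change = 5724 + 8586 − 15525 = -1215. The loss equals the DWL triangle ½·45·54.

Net change in total surplus = -€1215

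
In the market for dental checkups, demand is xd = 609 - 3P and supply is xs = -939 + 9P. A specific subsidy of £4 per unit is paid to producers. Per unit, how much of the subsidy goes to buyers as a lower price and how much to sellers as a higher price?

Buyers gain £3 per unit; sellers gain £1 per unit

Pre-subsidy: 609 - 3P = -939 + 9P gives P* = 129, x* = 222.
With the subsidy, sellers receive Ps = Pb + 4 for each unit, where Pb is the price buyers pay.
Supply in terms of Pb becomes xs = -939 + 9(Pb + 4) = -903 + 9Pb. Setting this equal to demand: 609 - 3Pb = -903 + 9Pb, so Pb = 126.
Sellers receive Ps = 126 + 4 = 130; x' = 609 − 3·126 = 231.
Buyers' price falls by P* − Pb = 129 − 126 = 3; sellers' price rises by Ps − P* = 130 − 129 = 1.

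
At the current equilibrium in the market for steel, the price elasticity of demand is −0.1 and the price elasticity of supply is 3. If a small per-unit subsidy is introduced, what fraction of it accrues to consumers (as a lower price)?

Consumer share = 30/31

For a small subsidy around the equilibrium, the benefit split depends on the relative slopes, which at a point are proportional to the elasticities.
Buyer share = εs/(εs + |εd|) = 3/(3 + 0.1) = 30/31; seller share = |εd|/(εs + |εd|) = 1/31.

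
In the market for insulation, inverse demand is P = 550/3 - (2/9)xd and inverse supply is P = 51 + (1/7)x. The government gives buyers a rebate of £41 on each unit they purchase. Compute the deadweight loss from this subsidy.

Deadweight loss = 105903/46

Pre-subsidy: 550/3 - (2/9)x = 51 + (1/7)x gives x* = 8337/23 and P* = 2364/23.
With the rebate, buyers effectively pay Pb = Ps − 41, where Ps is the price sellers receive.
On the curves, Pb = 550/3 - (2/9)x and Ps = 51 + (1/7)x; the wedge Ps − Pb = 41 gives 51 + (1/7)x − (550/3 - (2/9)x) = 41, so x' = 10920/23.
Then Pb = 550/3 − (2/9)·(10920/23) = 1790/23 and Ps = 51 + (1/7)·(10920/23) = 2733/23.
The subsidy expands output by 10920/23 − 8337/23 = 2583/23 past the efficient level; on those units the gap between marginal cost and willingness to pay runs from 0 up to 41.
DWL = ½ × 41 × 2583/23 = 105903/46.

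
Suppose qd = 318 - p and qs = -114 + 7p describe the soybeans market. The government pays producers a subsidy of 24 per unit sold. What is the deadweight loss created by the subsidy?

Pre-subsidy: 318 - p = -114 + 7p gives p* = 54, q* = 264.
With the subsidy, sellers receive ps = pb + 24 for each unit, where pb is the price buyers pay.
Supply in terms of pb becomes qs = -114 + 7(pb + 24) = 54 + 7pb. Setting this equal to demand: 318 - pb = 54 + 7pb, so pb = 33.
Sellers receive ps = 33 + 24 = 57; q' = 318 − 1·33 = 285.
The subsidy expands output by 285 − 264 = 21 past the efficient level; on those units the gap between marginal cost and willingness to pay runs from 0 up to 24.
DWL = ½ × 24 × 21 = 252.

Deadweight loss = 252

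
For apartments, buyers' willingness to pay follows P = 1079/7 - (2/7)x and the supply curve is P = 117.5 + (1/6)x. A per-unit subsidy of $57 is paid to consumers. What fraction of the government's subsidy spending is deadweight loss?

Pre-subsidy: 1079/7 - (2/7)x = 117.5 + (1/6)x gives x* = 81 and P* = 131.
With the rebate, buyers effectively pay Pb = Ps − 57, where Ps is the price sellers receive.
On the curves, Pb = 1079/7 - (2/7)x and Ps = 117.5 + (1/6)x; the wedge Ps − Pb = 57 gives 117.5 + (1/6)x − (1079/7 - (2/7)x) = 57, so x' = 207.
Then Pb = 1079/7 − (2/7)·207 = 95 and Ps = 117.5 + (1/6)·207 = 152.
ΔCS = ½(81 + 207)(131 − 95) = 5184; ΔPS = ½(81 + 207)(152 − 131) = 3024.
Government spending = 57 × 207 = 11799.
DWL = ½ × 57 × (207 − 81) = 3591; fraction = 3591 / 11799 = 7/23.

DWL / government spending = 7/23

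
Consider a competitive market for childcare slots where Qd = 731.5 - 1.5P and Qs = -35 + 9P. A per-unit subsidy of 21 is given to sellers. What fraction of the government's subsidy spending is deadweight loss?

DWL / government spending = 27/1298

Pre-subsidy: 731.5 - 1.5P = -35 + 9P gives P* = 73, Q* = 622.
With the subsidy, sellers receive Ps = Pb + 21 for each unit, where Pb is the price buyers pay.
Supply in terms of Pb becomes Qs = -35 + 9(Pb + 21) = 154 + 9Pb. Setting this equal to demand: 731.5 - 1.5Pb = 154 + 9Pb, so Pb = 55.
Sellers receive Ps = 55 + 21 = 76; Q' = 731.5 − 1.5·55 = 649.
ΔCS = ½(622 + 649)(73 − 55) = 11439; ΔPS = ½(622 + 649)(76 − 73) = 1906.5.
Government spending = 21 × 649 = 13629.
DWL = ½ × 21 × (649 − 622) = 283.5; fraction = 283.5 / 13629 = 27/1298.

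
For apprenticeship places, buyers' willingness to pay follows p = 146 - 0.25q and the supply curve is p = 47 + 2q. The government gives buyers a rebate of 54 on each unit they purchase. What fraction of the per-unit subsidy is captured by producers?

Pre-subsidy: 146 - 0.25q = 47 + 2q gives q* = 44 and p* = 135.
With the rebate, buyers effectively pay pb = ps − 54, where ps is the price sellers receive.
On the curves, pb = 146 - 0.25q and ps = 47 + 2q; the wedge ps − pb = 54 gives 47 + 2q − (146 - 0.25q) = 54, so q' = 68.
Then pb = 146 − 0.25·68 = 129 and ps = 47 + 2·68 = 183.
Buyers' price falls by p* − pb = 135 − 129 = 6; sellers' price rises by ps − p* = 183 − 135 = 48.
So producers capture 48/54 = 8/9 of each unit of subsidy.

Producer share = 8/9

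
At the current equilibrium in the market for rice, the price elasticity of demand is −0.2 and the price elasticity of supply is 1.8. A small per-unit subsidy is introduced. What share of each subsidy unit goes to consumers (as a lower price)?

Consumer share = 0.9

For a small subsidy around the equilibrium, the benefit split depends on the relative slopes, which at a point are proportional to the elasticities.
Buyer share = εs/(εs + |εd|) = 1.8/(1.8 + 0.2) = 0.9; seller share = |εd|/(εs + |εd|) = 0.1.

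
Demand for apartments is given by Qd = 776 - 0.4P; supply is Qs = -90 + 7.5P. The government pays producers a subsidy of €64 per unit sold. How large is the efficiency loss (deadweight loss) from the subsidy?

Pre-subsidy: 776 - 0.4P = -90 + 7.5P gives P* = 8660/79, Q* = 57840/79.
With the subsidy, sellers receive Ps = Pb + 64 for each unit, where Pb is the price buyers pay.
Supply in terms of Pb becomes Qs = -90 + 7.5(Pb + 64) = 390 + 7.5Pb. Setting this equal to demand: 776 - 0.4Pb = 390 + 7.5Pb, so Pb = 3860/79.
Sellers receive Ps = 3860/79 + 64 = 8916/79; Q' = 776 − 0.4·(3860/79) = 59760/79.
The subsidy expands output by 59760/79 − 57840/79 = 1920/79 past the efficient level; on those units the gap between marginal cost and willingness to pay runs from 0 up to 64.
DWL = ½ × 64 × 1920/79 = 61440/79.

Deadweight loss = 61440/79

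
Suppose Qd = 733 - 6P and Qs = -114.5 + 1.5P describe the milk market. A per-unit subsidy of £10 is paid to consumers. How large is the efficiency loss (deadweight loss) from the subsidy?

Deadweight loss = £60

Pre-subsidy: 733 - 6P = -114.5 + 1.5P gives P* = 113, Q* = 55.
With the rebate, buyers effectively pay Pb = Ps − 10, where Ps is the price sellers receive.
Demand in terms of Ps becomes Qd = 733 − 6(Ps − 10) = 793 - 6Ps. Setting this equal to supply: 793 - 6Ps = -114.5 + 1.5Ps, so Ps = 121.
Buyers pay Pb = 121 − 10 = 111; Q' = -114.5 + 1.5·121 = 67.
The subsidy expands output by 67 − 55 = 12 past the efficient level; on those units the gap between marginal cost and willingness to pay runs from 0 up to 10.
DWL = ½ × 10 × 12 = 60.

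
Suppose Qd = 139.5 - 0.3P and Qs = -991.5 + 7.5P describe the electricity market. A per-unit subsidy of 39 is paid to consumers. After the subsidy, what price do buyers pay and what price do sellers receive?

Pre-subsidy: 139.5 - 0.3P = -991.5 + 7.5P gives P* = 145, Q* = 96.
With the rebate, buyers effectively pay Pb = Ps − 39, where Ps is the price sellers receive.
Demand in terms of Ps becomes Qd = 139.5 − 0.3(Ps − 39) = 151.2 - 0.3Ps. Setting this equal to supply: 151.2 - 0.3Ps = -991.5 + 7.5Ps, so Ps = 146.5.
Buyers pay Pb = 146.5 − 39 = 107.5; Q' = -991.5 + 7.5·146.5 = 107.25.

Buyers pay 107.5; sellers receive 146.5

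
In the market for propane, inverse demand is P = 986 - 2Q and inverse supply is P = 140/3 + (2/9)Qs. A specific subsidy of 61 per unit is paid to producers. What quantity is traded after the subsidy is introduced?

Q' = 450.15

Pre-subsidy: 986 - 2Q = 140/3 + (2/9)Q gives Q* = 422.7 and P* = 140.6.
With the subsidy, sellers receive Ps = Pb + 61 for each unit, where Pb is the price buyers pay.
On the curves, Pb = 986 - 2Q and Ps = 140/3 + (2/9)Q; the wedge Ps − Pb = 61 gives 140/3 + (2/9)Q − (986 - 2Q) = 61, so Q' = 450.15.
Then Pb = 986 − 2·450.15 = 85.7 and Ps = 140/3 + (2/9)·450.15 = 146.7.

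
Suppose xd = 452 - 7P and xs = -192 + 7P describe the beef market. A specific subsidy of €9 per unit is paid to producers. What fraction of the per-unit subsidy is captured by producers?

Pre-subsidy: 452 - 7P = -192 + 7P gives P* = 46, x* = 130.
With the subsidy, sellers receive Ps = Pb + 9 for each unit, where Pb is the price buyers pay.
Supply in terms of Pb becomes xs = -192 + 7(Pb + 9) = -129 + 7Pb. Setting this equal to demand: 452 - 7Pb = -129 + 7Pb, so Pb = 41.5.
Sellers receive Ps = 41.5 + 9 = 50.5; x' = 452 − 7·41.5 = 161.5.
Buyers' price falls by P* − Pb = 46 − 41.5 = 4.5; sellers' price rises by Ps − P* = 50.5 − 46 = 4.5.
So producers capture 4.5/9 = 0.5 of each unit of subsidy.

Producer share = 0.5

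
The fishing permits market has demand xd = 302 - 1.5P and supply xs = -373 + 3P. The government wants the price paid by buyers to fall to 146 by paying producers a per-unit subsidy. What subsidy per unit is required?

Required subsidy s = 6 per unit

At a buyer price of 146, quantity demanded is 302 − 1.5·146 = 83.
Sellers supply 83 only when they receive Ps with -373 + 3·Ps = 83, i.e. Ps = 152.
s = Ps − Pb = 152 − 146 = 6.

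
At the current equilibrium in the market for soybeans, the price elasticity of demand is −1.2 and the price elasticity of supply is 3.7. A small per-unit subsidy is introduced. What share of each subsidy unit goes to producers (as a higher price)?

Producer share = 12/49

For a small subsidy around the equilibrium, the benefit split depends on the relative slopes, which at a point are proportional to the elasticities.
Buyer share = εs/(εs + |εd|) = 3.7/(3.7 + 1.2) = 37/49; seller share = |εd|/(εs + |εd|) = 12/49.
So producers capture 12/49 of the subsidy.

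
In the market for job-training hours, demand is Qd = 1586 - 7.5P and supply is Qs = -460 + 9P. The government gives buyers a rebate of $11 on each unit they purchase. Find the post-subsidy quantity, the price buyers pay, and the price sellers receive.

Pre-subsidy: 1586 - 7.5P = -460 + 9P gives P* = 124, Q* = 656.
With the rebate, buyers effectively pay Pb = Ps − 11, where Ps is the price sellers receive.
Demand in terms of Ps becomes Qd = 1586 − 7.5(Ps − 11) = 1668.5 - 7.5Ps. Setting this equal to supply: 1668.5 - 7.5Ps = -460 + 9Ps, so Ps = 129.
Buyers pay Pb = 129 − 11 = 118; Q' = -460 + 9·129 = 701.

Q' = 701; buyers pay $118; sellers receive $129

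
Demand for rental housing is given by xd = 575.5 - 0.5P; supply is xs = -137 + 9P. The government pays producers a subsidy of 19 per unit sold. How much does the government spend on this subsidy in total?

Government cost = 10393

Pre-subsidy: 575.5 - 0.5P = -137 + 9P gives P* = 75, x* = 538.
With the subsidy, sellers receive Ps = Pb + 19 for each unit, where Pb is the price buyers pay.
Supply in terms of Pb becomes xs = -137 + 9(Pb + 19) = 34 + 9Pb. Setting this equal to demand: 575.5 - 0.5Pb = 34 + 9Pb, so Pb = 57.
Sellers receive Ps = 57 + 19 = 76; x' = 575.5 − 0.5·57 = 547.
Government outlay = subsidy × quantity = 19 × 547 = 10393.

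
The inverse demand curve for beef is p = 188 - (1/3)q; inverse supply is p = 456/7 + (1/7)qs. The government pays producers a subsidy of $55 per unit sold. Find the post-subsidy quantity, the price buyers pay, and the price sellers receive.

Pre-subsidy: 188 - (1/3)q = 456/7 + (1/7)q gives q* = 258 and p* = 102.
With the subsidy, sellers receive ps = pb + 55 for each unit, where pb is the price buyers pay.
On the curves, pb = 188 - (1/3)q and ps = 456/7 + (1/7)q; the wedge ps − pb = 55 gives 456/7 + (1/7)q − (188 - (1/3)q) = 55, so q' = 373.5.
Then pb = 188 − (1/3)·373.5 = 63.5 and ps = 456/7 + (1/7)·373.5 = 118.5.

q' = 373.5; buyers pay $63.5; sellers receive $118.5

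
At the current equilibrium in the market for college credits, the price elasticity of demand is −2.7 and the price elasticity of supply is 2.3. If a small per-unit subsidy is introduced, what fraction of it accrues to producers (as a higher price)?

For a small subsidy around the equilibrium, the benefit split depends on the relative slopes, which at a point are proportional to the elasticities.
Buyer share = εs/(εs + |εd|) = 2.3/(2.3 + 2.7) = 0.46; seller share = |εd|/(εs + |εd|) = 0.54.
So producers capture 0.54 of the subsidy.

Producer share = 0.54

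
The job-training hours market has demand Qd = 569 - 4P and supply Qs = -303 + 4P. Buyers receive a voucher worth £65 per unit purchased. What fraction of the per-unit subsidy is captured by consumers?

Consumer share = 0.5

Pre-subsidy: 569 - 4P = -303 + 4P gives P* = 109, Q* = 133.
With the rebate, buyers effectively pay Pb = Ps − 65, where Ps is the price sellers receive.
Demand in terms of Ps becomes Qd = 569 − 4(Ps − 65) = 829 - 4Ps. Setting this equal to supply: 829 - 4Ps = -303 + 4Ps, so Ps = 141.5.
Buyers pay Pb = 141.5 − 65 = 76.5; Q' = -303 + 4·141.5 = 263.
Buyers' price falls by P* − Pb = 109 − 76.5 = 32.5; sellers' price rises by Ps − P* = 141.5 − 109 = 32.5.
So consumers capture 32.5/65 = 0.5 of each unit of subsidy.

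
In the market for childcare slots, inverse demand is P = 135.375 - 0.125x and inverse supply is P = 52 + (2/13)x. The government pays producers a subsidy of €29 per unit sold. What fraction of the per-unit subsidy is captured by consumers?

Pre-subsidy: 135.375 - 0.125x = 52 + (2/13)x gives x* = 299 and P* = 98.
With the subsidy, sellers receive Ps = Pb + 29 for each unit, where Pb is the price buyers pay.
On the curves, Pb = 135.375 - 0.125x and Ps = 52 + (2/13)x; the wedge Ps − Pb = 29 gives 52 + (2/13)x − (135.375 - 0.125x) = 29, so x' = 403.
Then Pb = 135.375 − 0.125·403 = 85 and Ps = 52 + (2/13)·403 = 114.
Buyers' price falls by P* − Pb = 98 − 85 = 13; sellers' price rises by Ps − P* = 114 − 98 = 16.
So consumers capture 13/29 = 13/29 of each unit of subsidy.

Consumer share = 13/29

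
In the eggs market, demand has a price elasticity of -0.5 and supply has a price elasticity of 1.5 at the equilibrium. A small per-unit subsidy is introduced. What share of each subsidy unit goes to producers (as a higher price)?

Producer share = 0.25

For a small subsidy around the equilibrium, the benefit split depends on the relative slopes, which at a point are proportional to the elasticities.
Buyer share = εs/(εs + |εd|) = 1.5/(1.5 + 0.5) = 0.75; seller share = |εd|/(εs + |εd|) = 0.25.
So producers capture 0.25 of the subsidy.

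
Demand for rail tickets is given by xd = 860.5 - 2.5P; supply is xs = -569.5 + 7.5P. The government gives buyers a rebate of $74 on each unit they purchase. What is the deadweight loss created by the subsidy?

Deadweight loss = $5133.75

Pre-subsidy: 860.5 - 2.5P = -569.5 + 7.5P gives P* = 143, x* = 503.
With the rebate, buyers effectively pay Pb = Ps − 74, where Ps is the price sellers receive.
Demand in terms of Ps becomes xd = 860.5 − 2.5(Ps − 74) = 1045.5 - 2.5Ps. Setting this equal to supply: 1045.5 - 2.5Ps = -569.5 + 7.5Ps, so Ps = 161.5.
Buyers pay Pb = 161.5 − 74 = 87.5; x' = -569.5 + 7.5·161.5 = 641.75.
The subsidy expands output by 641.75 − 503 = 138.75 past the efficient level; on those units the gap between marginal cost and willingness to pay runs from 0 up to 74.
DWL = ½ × 74 × 138.75 = 5133.75.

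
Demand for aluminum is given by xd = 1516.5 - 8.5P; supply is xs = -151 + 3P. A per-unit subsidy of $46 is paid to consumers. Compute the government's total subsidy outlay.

Pre-subsidy: 1516.5 - 8.5P = -151 + 3P gives P* = 145, x* = 284.
With the rebate, buyers effectively pay Pb = Ps − 46, where Ps is the price sellers receive.
Demand in terms of Ps becomes xd = 1516.5 − 8.5(Ps − 46) = 1907.5 - 8.5Ps. Setting this equal to supply: 1907.5 - 8.5Ps = -151 + 3Ps, so Ps = 179.
Buyers pay Pb = 179 − 46 = 133; x' = -151 + 3·179 = 386.
Government outlay = subsidy × quantity = 46 × 386 = 17756.

Government cost = $17756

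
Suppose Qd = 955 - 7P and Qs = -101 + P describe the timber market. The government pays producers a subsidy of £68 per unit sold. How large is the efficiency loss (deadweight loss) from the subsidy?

Deadweight loss = £2023

Pre-subsidy: 955 - 7P = -101 + P gives P* = 132, Q* = 31.
With the subsidy, sellers receive Ps = Pb + 68 for each unit, where Pb is the price buyers pay.
Supply in terms of Pb becomes Qs = -101 + 1(Pb + 68) = -33 + Pb. Setting this equal to demand: 955 - 7Pb = -33 + Pb, so Pb = 123.5.
Sellers receive Ps = 123.5 + 68 = 191.5; Q' = 955 − 7·123.5 = 90.5.
The subsidy expands output by 90.5 − 31 = 59.5 past the efficient level; on those units the gap between marginal cost and willingness to pay runs from 0 up to 68.
DWL = ½ × 68 × 59.5 = 2023.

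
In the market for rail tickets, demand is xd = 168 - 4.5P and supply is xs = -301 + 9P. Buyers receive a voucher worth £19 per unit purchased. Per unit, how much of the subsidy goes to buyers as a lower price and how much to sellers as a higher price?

Buyers gain 38/3 per unit; sellers gain 19/3 per unit

Pre-subsidy: 168 - 4.5P = -301 + 9P gives P* = 938/27, x* = 35/3.
With the rebate, buyers effectively pay Pb = Ps − 19, where Ps is the price sellers receive.
Demand in terms of Ps becomes xd = 168 − 4.5(Ps − 19) = 253.5 - 4.5Ps. Setting this equal to supply: 253.5 - 4.5Ps = -301 + 9Ps, so Ps = 1109/27.
Buyers pay Pb = 1109/27 − 19 = 596/27; x' = -301 + 9·(1109/27) = 206/3.
Buyers' price falls by P* − Pb = 938/27 − 596/27 = 38/3; sellers' price rises by Ps − P* = 1109/27 − 938/27 = 19/3.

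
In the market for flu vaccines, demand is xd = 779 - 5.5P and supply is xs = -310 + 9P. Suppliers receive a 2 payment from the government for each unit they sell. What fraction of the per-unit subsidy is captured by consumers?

Consumer share = 18/29

Pre-subsidy: 779 - 5.5P = -310 + 9P gives P* = 2178/29, x* = 10612/29.
With the subsidy, sellers receive Ps = Pb + 2 for each unit, where Pb is the price buyers pay.
Supply in terms of Pb becomes xs = -310 + 9(Pb + 2) = -292 + 9Pb. Setting this equal to demand: 779 - 5.5Pb = -292 + 9Pb, so Pb = 2142/29.
Sellers receive Ps = 2142/29 + 2 = 2200/29; x' = 779 − 5.5·(2142/29) = 10810/29.
Buyers' price falls by P* − Pb = 2178/29 − 2142/29 = 36/29; sellers' price rises by Ps − P* = 2200/29 − 2178/29 = 22/29.
So consumers capture (36/29)/2 = 18/29 of each unit of subsidy.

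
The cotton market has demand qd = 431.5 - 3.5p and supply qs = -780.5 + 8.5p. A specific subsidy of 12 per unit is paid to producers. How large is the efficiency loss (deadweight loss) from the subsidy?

Deadweight loss = 178.5

Pre-subsidy: 431.5 - 3.5p = -780.5 + 8.5p gives p* = 101, q* = 78.
With the subsidy, sellers receive ps = pb + 12 for each unit, where pb is the price buyers pay.
Supply in terms of pb becomes qs = -780.5 + 8.5(pb + 12) = -678.5 + 8.5pb. Setting this equal to demand: 431.5 - 3.5pb = -678.5 + 8.5pb, so pb = 92.5.
Sellers receive ps = 92.5 + 12 = 104.5; q' = 431.5 − 3.5·92.5 = 107.75.
The subsidy expands output by 107.75 − 78 = 29.75 past the efficient level; on those units the gap between marginal cost and willingness to pay runs from 0 up to 12.
DWL = ½ × 12 × 29.75 = 178.5.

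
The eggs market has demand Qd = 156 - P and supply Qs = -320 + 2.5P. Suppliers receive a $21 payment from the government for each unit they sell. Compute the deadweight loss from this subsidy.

Pre-subsidy: 156 - P = -320 + 2.5P gives P* = 136, Q* = 20.
With the subsidy, sellers receive Ps = Pb + 21 for each unit, where Pb is the price buyers pay.
Supply in terms of Pb becomes Qs = -320 + 2.5(Pb + 21) = -267.5 + 2.5Pb. Setting this equal to demand: 156 - Pb = -267.5 + 2.5Pb, so Pb = 121.
Sellers receive Ps = 121 + 21 = 142; Q' = 156 − 1·121 = 35.
The subsidy expands output by 35 − 20 = 15 past the efficient level; on those units the gap between marginal cost and willingness to pay runs from 0 up to 21.
DWL = ½ × 21 × 15 = 157.5.

Deadweight loss = $157.5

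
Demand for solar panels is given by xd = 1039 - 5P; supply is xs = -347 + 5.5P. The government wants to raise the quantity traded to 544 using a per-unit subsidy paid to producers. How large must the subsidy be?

Required subsidy s = 63 per unit

At x = 544, invert demand for the buyer price: Pb = (1039 − 544)/5 = 99; invert supply for the seller price: Ps = (544 − (-347))/5.5 = 162.
The subsidy must fill the gap: s = Ps − Pb = 162 − 99 = 63.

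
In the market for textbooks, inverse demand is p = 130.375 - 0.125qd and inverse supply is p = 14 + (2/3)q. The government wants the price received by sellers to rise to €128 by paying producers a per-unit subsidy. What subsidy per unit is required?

Required subsidy s = €19 per unit

At a seller price of 128, quantity supplied is -21 + 1.5·128 = 171.
Buyers absorb 171 only when they pay pb = 130.375 − 0.125·171 = 109.
s = ps − pb = 128 − 109 = 19.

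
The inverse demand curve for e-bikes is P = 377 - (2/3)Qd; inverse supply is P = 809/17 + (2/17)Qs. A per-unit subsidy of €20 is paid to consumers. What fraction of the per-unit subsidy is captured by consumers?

Pre-subsidy: 377 - (2/3)Q = 809/17 + (2/17)Q gives Q* = 420 and P* = 97.
With the rebate, buyers effectively pay Pb = Ps − 20, where Ps is the price sellers receive.
On the curves, Pb = 377 - (2/3)Q and Ps = 809/17 + (2/17)Q; the wedge Ps − Pb = 20 gives 809/17 + (2/17)Q − (377 - (2/3)Q) = 20, so Q' = 445.5.
Then Pb = 377 − (2/3)·445.5 = 80 and Ps = 809/17 + (2/17)·445.5 = 100.
Buyers' price falls by P* − Pb = 97 − 80 = 17; sellers' price rises by Ps − P* = 100 − 97 = 3.
So consumers capture 17/20 = 0.85 of each unit of subsidy.

Consumer share = 0.85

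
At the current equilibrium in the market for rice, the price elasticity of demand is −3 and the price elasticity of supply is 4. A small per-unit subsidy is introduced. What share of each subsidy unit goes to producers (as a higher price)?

For a small subsidy around the equilibrium, the benefit split depends on the relative slopes, which at a point are proportional to the elasticities.
Buyer share = εs/(εs + |εd|) = 4/(4 + 3) = 4/7; seller share = |εd|/(εs + |εd|) = 3/7.
So producers capture 3/7 of the subsidy.

Producer share = 3/7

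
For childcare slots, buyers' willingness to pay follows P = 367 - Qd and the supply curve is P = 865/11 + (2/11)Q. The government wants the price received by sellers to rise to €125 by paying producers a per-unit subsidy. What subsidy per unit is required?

At a seller price of 125, quantity supplied is -432.5 + 5.5·125 = 255.
Buyers absorb 255 only when they pay Pb = 367 − 1·255 = 112.
s = Ps − Pb = 125 − 112 = 13.

Required subsidy s = €13 per unit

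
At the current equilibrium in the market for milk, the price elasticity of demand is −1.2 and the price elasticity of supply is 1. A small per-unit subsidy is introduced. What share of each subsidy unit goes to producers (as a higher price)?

For a small subsidy around the equilibrium, the benefit split depends on the relative slopes, which at a point are proportional to the elasticities.
Buyer share = εs/(εs + |εd|) = 1/(1 + 1.2) = 5/11; seller share = |εd|/(εs + |εd|) = 6/11.
So producers capture 6/11 of the subsidy.

Producer share = 6/11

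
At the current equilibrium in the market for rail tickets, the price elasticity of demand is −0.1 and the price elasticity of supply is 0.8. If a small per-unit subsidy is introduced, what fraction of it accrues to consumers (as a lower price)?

For a small subsidy around the equilibrium, the benefit split depends on the relative slopes, which at a point are proportional to the elasticities.
Buyer share = εs/(εs + |εd|) = 0.8/(0.8 + 0.1) = 8/9; seller share = |εd|/(εs + |εd|) = 1/9.

Consumer share = 8/9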